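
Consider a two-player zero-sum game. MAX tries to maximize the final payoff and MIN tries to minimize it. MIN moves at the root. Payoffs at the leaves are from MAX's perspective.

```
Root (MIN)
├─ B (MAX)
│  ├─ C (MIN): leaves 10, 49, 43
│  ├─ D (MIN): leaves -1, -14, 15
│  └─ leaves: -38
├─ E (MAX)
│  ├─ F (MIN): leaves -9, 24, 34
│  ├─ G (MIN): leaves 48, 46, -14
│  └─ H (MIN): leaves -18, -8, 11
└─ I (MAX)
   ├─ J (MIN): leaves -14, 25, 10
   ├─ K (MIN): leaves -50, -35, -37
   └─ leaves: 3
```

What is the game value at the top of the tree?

C (MIN): min(10, 49, 43) = 10
D (MIN): min(-1, -14, 15) = -14
B (MAX): max(10, -14, -38) = 10
F (MIN): min(-9, 24, 34) = -9
G (MIN): min(48, 46, -14) = -14
H (MIN): min(-18, -8, 11) = -18
E (MAX): max(-9, -14, -18) = -9
J (MIN): min(-14, 25, 10) = -14
K (MIN): min(-50, -35, -37) = -50
I (MAX): max(-14, -50, 3) = 3
Root (MIN): min(10, -9, 3) = -9

-9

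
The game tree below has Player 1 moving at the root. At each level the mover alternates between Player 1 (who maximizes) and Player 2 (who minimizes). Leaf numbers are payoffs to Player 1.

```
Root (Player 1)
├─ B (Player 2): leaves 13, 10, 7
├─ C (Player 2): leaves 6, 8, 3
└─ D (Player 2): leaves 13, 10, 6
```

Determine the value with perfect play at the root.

7

B (Player 2): min(13, 10, 7) = 7
C (Player 2): min(6, 8, 3) = 3
D (Player 2): min(13, 10, 6) = 6
Root (Player 1): max(7, 3, 6) = 7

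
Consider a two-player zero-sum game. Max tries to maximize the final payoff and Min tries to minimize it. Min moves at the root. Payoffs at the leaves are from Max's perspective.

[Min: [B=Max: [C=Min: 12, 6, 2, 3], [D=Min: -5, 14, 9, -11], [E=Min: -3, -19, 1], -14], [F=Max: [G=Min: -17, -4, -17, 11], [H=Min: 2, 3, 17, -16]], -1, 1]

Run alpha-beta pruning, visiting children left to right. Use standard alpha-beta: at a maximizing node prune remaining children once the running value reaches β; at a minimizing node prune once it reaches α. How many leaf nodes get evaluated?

C [α=-∞,β=+∞]: v=2
D [α=2,β=+∞]: v=-5 after child 1 ≤ α → α-cutoff, skip 3
E [α=2,β=+∞]: v=-3 after child 1 ≤ α → α-cutoff, skip 2
B [α=-∞,β=+∞]: v=2
G [α=-∞,β=2]: v=-17
H [α=-17,β=2]: v=-16
F [α=-∞,β=2]: v=-16
Root [α=-∞,β=+∞]: v=-16
Leaves evaluated: 17 of 22.

17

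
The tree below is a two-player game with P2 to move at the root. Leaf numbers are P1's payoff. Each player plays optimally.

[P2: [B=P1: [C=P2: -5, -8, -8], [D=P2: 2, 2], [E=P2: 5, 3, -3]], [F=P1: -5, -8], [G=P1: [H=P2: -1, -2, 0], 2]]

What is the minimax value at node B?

C: min(-5, -8, -8) = -8
D: min(2, 2) = 2
E: min(5, 3, -3) = -3
B: max(-8, 2, -3) = 2

2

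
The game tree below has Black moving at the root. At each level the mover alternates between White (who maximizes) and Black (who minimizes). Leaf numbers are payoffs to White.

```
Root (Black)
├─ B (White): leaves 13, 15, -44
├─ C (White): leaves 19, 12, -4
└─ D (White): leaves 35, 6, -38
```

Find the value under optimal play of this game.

B (White): max(13, 15, -44) = 15
C (White): max(19, 12, -4) = 19
D (White): max(35, 6, -38) = 35
Root (Black): min(15, 19, 35) = 15

15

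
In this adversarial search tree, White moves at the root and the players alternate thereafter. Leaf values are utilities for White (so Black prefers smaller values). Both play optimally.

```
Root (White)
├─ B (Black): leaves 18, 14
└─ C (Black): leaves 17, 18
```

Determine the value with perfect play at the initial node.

B (Black): min(18, 14) = 14
C (Black): min(17, 18) = 17
Root (White): max(14, 17) = 17

17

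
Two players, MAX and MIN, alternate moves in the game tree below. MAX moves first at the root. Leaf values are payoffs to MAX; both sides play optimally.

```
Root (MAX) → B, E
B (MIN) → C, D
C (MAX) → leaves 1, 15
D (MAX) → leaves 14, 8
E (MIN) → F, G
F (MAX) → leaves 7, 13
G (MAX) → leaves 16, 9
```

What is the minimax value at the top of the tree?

C (MAX): max(1, 15) = 15
D (MAX): max(14, 8) = 14
B (MIN): min(15, 14) = 14
F (MAX): max(7, 13) = 13
G (MAX): max(16, 9) = 16
E (MIN): min(13, 16) = 13
Root (MAX): max(14, 13) = 14

14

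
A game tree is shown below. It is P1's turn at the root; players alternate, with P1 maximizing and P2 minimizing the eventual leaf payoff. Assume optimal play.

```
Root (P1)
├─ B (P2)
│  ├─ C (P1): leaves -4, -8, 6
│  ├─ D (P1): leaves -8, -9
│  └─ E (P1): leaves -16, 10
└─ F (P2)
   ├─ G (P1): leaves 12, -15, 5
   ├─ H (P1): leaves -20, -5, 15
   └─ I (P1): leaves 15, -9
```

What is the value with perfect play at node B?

C: max(-4, -8, 6) = 6
D: max(-8, -9) = -8
E: max(-16, 10) = 10
B: min(6, -8, 10) = -8

-8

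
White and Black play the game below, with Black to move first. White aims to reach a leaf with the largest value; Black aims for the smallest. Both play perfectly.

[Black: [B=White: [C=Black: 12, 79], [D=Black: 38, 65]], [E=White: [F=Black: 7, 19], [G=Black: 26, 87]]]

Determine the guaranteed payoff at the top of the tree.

C (Black): min(12, 79) = 12
D (Black): min(38, 65) = 38
B (White): max(12, 38) = 38
F (Black): min(7, 19) = 7
G (Black): min(26, 87) = 26
E (White): max(7, 26) = 26
Root (Black): min(38, 26) = 26

26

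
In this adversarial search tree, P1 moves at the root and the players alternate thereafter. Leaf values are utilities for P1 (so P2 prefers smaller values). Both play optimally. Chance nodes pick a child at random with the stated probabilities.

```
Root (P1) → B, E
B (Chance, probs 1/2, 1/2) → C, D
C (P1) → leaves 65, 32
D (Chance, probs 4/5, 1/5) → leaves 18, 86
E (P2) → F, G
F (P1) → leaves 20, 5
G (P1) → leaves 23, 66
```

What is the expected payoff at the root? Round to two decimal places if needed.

48.3

C (P1): max(65, 32) = 65
D (Chance): 4/5·18 + 1/5·86 = 31.6
B (Chance): 1/2·65 + 1/2·31.6 = 48.3
F (P1): max(20, 5) = 20
G (P1): max(23, 66) = 66
E (P2): min(20, 66) = 20
Root (P1): max(48.3, 20) = 48.3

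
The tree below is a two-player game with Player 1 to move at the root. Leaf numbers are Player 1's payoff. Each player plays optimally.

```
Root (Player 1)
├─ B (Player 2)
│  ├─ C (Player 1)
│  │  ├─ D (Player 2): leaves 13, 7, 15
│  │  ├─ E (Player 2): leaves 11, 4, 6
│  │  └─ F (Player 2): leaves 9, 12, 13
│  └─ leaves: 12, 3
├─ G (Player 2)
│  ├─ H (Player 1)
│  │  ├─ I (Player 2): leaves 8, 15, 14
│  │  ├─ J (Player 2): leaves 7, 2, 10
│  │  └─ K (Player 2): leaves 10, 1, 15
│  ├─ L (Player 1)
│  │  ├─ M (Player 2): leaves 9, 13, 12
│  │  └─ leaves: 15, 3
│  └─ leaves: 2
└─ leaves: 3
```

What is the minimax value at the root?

3

D (Player 2): min(13, 7, 15) = 7
E (Player 2): min(11, 4, 6) = 4
F (Player 2): min(9, 12, 13) = 9
C (Player 1): max(7, 4, 9) = 9
B (Player 2): min(9, 12, 3) = 3
I (Player 2): min(8, 15, 14) = 8
J (Player 2): min(7, 2, 10) = 2
K (Player 2): min(10, 1, 15) = 1
H (Player 1): max(8, 2, 1) = 8
M (Player 2): min(9, 13, 12) = 9
L (Player 1): max(9, 15, 3) = 15
G (Player 2): min(8, 15, 2) = 2
Root (Player 1): max(3, 2, 3) = 3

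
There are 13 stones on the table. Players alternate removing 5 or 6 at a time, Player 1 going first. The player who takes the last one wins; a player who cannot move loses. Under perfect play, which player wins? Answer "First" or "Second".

Positions where the player to move wins (W) vs loses (L):
i:   0  1  2  3  4  5  6  7  8  9 10 11 12 13
     L  L  L  L  L  W  W  W  W  W  W  L  L  L
Position 13 is L, so the second player wins.

Second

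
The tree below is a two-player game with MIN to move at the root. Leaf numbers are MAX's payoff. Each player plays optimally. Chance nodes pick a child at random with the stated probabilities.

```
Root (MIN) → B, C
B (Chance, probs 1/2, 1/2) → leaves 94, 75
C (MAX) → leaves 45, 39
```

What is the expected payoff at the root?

B (Chance): 1/2·94 + 1/2·75 = 84.5
C (MAX): max(45, 39) = 45
Root (MIN): min(84.5, 45) = 45

45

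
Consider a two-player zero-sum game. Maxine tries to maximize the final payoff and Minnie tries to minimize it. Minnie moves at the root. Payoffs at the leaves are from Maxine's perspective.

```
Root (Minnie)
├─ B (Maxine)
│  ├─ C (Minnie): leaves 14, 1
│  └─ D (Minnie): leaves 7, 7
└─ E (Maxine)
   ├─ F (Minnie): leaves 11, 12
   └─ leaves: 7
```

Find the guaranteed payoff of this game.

C (Minnie): min(14, 1) = 1
D (Minnie): min(7, 7) = 7
B (Maxine): max(1, 7) = 7
F (Minnie): min(11, 12) = 11
E (Maxine): max(11, 7) = 11
Root (Minnie): min(7, 11) = 7

7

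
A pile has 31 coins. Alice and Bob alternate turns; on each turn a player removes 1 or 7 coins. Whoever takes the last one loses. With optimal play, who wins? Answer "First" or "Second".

Mark each pile size as W (mover wins) or L (mover loses):
i:   0  1  2  3  4  5  6  7  8  9 10 11 12 13 14 15 16 17 18 19 20 21 22 23 24 25 26 27 28 29 30 31
     W  L  W  L  W  L  W  L  W  L  W  L  W  L  W  L  W  L  W  L  W  L  W  L  W  L  W  L  W  L  W  L
Position 31 is L, so the second player wins.

Second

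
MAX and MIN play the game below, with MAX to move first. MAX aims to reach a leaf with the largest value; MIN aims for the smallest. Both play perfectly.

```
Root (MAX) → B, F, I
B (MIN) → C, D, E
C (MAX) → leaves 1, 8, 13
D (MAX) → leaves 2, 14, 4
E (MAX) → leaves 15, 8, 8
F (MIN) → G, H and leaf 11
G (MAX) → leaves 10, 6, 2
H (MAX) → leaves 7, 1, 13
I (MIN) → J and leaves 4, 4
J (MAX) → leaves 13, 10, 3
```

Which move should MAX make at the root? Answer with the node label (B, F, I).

B

C (MAX): max(1, 8, 13) = 13
D (MAX): max(2, 14, 4) = 14
E (MAX): max(15, 8, 8) = 15
B (MIN): min(13, 14, 15) = 13
G (MAX): max(10, 6, 2) = 10
H (MAX): max(7, 1, 13) = 13
F (MIN): min(10, 13, 11) = 10
J (MAX): max(13, 10, 3) = 13
I (MIN): min(13, 4, 4) = 4
Root (MAX): max(13, 10, 4) = 13
MAX picks the child with the highest value: B (value 13).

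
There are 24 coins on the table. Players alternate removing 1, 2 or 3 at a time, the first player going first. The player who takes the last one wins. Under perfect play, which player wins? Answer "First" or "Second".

Second

Positions where the player to move wins (W) vs loses (L):
i:   0  1  2  3  4  5  6  7  8  9 10 11 12 13 14 15 16 17 18 19 20 21 22 23 24
     L  W  W  W  L  W  W  W  L  W  W  W  L  W  W  W  L  W  W  W  L  W  W  W  L
Position 24 is L, so the second player wins.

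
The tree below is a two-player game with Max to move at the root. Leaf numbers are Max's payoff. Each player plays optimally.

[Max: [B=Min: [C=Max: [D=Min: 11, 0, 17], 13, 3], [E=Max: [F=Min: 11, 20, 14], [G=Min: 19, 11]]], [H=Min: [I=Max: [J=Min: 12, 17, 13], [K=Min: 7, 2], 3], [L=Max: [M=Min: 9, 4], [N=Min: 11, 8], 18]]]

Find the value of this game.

D (Min): min(11, 0, 17) = 0
C (Max): max(0, 13, 3) = 13
F (Min): min(11, 20, 14) = 11
G (Min): min(19, 11) = 11
E (Max): max(11, 11) = 11
B (Min): min(13, 11) = 11
J (Min): min(12, 17, 13) = 12
K (Min): min(7, 2) = 2
I (Max): max(12, 2, 3) = 12
M (Min): min(9, 4) = 4
N (Min): min(11, 8) = 8
L (Max): max(4, 8, 18) = 18
H (Min): min(12, 18) = 12
Root (Max): max(11, 12) = 12

12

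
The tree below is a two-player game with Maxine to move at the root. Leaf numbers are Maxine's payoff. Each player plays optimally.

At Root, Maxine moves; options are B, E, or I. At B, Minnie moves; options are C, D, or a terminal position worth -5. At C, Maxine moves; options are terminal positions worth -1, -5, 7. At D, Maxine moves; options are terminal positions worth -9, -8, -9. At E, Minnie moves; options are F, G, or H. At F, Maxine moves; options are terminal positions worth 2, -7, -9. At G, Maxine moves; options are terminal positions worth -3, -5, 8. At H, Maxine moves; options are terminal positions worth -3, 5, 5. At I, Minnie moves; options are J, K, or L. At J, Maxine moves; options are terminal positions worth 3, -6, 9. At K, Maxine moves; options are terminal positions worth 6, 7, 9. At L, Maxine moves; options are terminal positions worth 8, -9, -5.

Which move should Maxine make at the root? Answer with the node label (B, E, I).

I

C (Maxine): max(-1, -5, 7) = 7
D (Maxine): max(-9, -8, -9) = -8
B (Minnie): min(7, -8, -5) = -8
F (Maxine): max(2, -7, -9) = 2
G (Maxine): max(-3, -5, 8) = 8
H (Maxine): max(-3, 5, 5) = 5
E (Minnie): min(2, 8, 5) = 2
J (Maxine): max(3, -6, 9) = 9
K (Maxine): max(6, 7, 9) = 9
L (Maxine): max(8, -9, -5) = 8
I (Minnie): min(9, 9, 8) = 8
Root (Maxine): max(-8, 2, 8) = 8
Maxine picks the child with the highest value: I (value 8).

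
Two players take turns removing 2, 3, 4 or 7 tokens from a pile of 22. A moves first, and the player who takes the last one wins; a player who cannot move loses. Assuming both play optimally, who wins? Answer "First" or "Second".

Second

W/L table (W = player to move can force a win):
i:   0  1  2  3  4  5  6  7  8  9 10 11 12 13 14 15 16 17 18 19 20 21 22
     L  L  W  W  W  W  L  W  W  W  W  L  L  W  W  W  W  L  W  W  W  W  L
Position 22 is L, so the second player wins.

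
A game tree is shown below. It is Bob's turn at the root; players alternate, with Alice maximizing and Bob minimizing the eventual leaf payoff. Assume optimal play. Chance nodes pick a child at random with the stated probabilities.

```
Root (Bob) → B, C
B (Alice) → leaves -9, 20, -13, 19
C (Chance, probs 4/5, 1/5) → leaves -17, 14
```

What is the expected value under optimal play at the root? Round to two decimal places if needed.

-10.8

B (Alice): max(-9, 20, -13, 19) = 20
C (Chance): 4/5·-17 + 1/5·14 = -10.8
Root (Bob): min(20, -10.8) = -10.8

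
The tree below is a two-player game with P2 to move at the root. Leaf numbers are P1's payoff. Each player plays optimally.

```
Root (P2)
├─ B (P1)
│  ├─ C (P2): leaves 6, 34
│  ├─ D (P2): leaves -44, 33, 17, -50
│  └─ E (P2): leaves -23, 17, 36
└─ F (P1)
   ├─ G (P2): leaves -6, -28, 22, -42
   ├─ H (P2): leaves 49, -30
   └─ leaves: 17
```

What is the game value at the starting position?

C (P2): min(6, 34) = 6
D (P2): min(-44, 33, 17, -50) = -50
E (P2): min(-23, 17, 36) = -23
B (P1): max(6, -50, -23) = 6
G (P2): min(-6, -28, 22, -42) = -42
H (P2): min(49, -30) = -30
F (P1): max(-42, -30, 17) = 17
Root (P2): min(6, 17) = 6

6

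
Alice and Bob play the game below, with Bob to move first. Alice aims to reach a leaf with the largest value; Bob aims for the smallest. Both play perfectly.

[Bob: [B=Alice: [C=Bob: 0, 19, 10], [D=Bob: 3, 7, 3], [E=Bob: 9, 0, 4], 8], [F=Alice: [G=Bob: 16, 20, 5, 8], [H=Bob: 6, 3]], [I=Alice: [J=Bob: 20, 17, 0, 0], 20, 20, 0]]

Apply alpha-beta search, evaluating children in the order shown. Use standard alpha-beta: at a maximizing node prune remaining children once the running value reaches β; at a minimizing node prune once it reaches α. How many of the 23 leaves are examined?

20

C [α=-∞,β=+∞]: v=0
D [α=0,β=+∞]: v=3
E [α=3,β=+∞]: v=0 after child 2 ≤ α → α-cutoff, skip 1
B [α=-∞,β=+∞]: v=8
G [α=-∞,β=8]: v=5
H [α=5,β=8]: v=3
F [α=-∞,β=8]: v=5
J [α=-∞,β=5]: v=0
I [α=-∞,β=5]: v=20 after child 2 ≥ β → β-cutoff, skip 2
Root [α=-∞,β=+∞]: v=5
Leaves evaluated: 20 of 23.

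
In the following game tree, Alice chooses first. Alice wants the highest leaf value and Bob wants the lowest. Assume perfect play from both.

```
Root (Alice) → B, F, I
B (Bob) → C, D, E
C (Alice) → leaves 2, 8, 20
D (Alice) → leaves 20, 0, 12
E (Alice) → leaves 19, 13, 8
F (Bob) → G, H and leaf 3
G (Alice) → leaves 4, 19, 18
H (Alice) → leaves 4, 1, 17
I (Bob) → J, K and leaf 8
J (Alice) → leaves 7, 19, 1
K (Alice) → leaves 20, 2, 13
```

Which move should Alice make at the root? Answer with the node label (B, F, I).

B

C (Alice): max(2, 8, 20) = 20
D (Alice): max(20, 0, 12) = 20
E (Alice): max(19, 13, 8) = 19
B (Bob): min(20, 20, 19) = 19
G (Alice): max(4, 19, 18) = 19
H (Alice): max(4, 1, 17) = 17
F (Bob): min(19, 17, 3) = 3
J (Alice): max(7, 19, 1) = 19
K (Alice): max(20, 2, 13) = 20
I (Bob): min(19, 20, 8) = 8
Root (Alice): max(19, 3, 8) = 19
Alice picks the child with the highest value: B (value 19).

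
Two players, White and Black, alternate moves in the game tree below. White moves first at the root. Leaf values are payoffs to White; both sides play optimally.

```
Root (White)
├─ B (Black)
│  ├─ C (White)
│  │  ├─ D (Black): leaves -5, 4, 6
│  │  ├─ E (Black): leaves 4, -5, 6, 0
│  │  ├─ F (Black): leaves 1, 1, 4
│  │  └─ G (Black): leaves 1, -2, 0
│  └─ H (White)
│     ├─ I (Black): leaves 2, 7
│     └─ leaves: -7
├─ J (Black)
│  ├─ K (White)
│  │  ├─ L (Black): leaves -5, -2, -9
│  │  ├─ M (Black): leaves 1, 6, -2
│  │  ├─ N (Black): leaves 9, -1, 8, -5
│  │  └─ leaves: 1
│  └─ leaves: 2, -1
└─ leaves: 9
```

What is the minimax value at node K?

1

L: min(-5, -2, -9) = -9
M: min(1, 6, -2) = -2
N: min(9, -1, 8, -5) = -5
K: max(-9, -2, -5, 1) = 1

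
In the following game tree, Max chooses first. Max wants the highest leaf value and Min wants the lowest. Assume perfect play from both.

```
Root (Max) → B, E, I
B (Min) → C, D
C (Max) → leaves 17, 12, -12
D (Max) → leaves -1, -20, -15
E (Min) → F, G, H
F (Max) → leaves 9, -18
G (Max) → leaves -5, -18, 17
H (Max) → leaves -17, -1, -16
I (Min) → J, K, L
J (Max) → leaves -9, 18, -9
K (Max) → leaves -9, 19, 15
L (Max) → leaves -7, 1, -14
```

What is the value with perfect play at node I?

1

J: max(-9, 18, -9) = 18
K: max(-9, 19, 15) = 19
L: max(-7, 1, -14) = 1
I: min(18, 19, 1) = 1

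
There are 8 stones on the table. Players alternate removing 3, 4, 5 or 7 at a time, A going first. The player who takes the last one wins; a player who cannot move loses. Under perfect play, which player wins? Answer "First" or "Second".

First

Positions where the player to move wins (W) vs loses (L):
i:   0  1  2  3  4  5  6  7  8
     L  L  L  W  W  W  W  W  W
Position 8 is W, so the first player wins.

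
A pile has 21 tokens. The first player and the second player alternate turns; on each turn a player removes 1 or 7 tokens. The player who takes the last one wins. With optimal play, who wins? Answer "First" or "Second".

First

W/L table (W = player to move can force a win):
i:   0  1  2  3  4  5  6  7  8  9 10 11 12 13 14 15 16 17 18 19 20 21
     L  W  L  W  L  W  L  W  L  W  L  W  L  W  L  W  L  W  L  W  L  W
Position 21 is W, so the first player wins.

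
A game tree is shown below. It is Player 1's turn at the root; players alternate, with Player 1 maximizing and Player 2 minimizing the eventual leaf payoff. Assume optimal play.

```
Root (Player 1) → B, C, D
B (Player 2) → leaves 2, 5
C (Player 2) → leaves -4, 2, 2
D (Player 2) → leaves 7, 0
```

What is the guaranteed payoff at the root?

B (Player 2): min(2, 5) = 2
C (Player 2): min(-4, 2, 2) = -4
D (Player 2): min(7, 0) = 0
Root (Player 1): max(2, -4, 0) = 2

2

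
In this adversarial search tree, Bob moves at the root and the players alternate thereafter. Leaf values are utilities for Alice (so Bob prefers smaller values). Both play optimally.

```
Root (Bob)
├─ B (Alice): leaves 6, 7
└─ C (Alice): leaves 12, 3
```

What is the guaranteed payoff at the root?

7

B (Alice): max(6, 7) = 7
C (Alice): max(12, 3) = 12
Root (Bob): min(7, 12) = 7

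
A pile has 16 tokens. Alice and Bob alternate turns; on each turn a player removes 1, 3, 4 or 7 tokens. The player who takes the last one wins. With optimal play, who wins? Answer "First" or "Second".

W/L table (W = player to move can force a win):
i:   0  1  2  3  4  5  6  7  8  9 10 11 12 13 14 15 16
     L  W  L  W  W  W  W  W  L  W  L  W  W  W  W  W  L
Position 16 is L, so the second player wins.

Second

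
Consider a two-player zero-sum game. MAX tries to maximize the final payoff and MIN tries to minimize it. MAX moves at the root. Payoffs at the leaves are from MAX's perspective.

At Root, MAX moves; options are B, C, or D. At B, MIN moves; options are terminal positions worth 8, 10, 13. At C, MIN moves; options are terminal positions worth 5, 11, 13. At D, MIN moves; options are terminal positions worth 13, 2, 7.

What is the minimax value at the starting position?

8

B (MIN): min(8, 10, 13) = 8
C (MIN): min(5, 11, 13) = 5
D (MIN): min(13, 2, 7) = 2
Root (MAX): max(8, 5, 2) = 8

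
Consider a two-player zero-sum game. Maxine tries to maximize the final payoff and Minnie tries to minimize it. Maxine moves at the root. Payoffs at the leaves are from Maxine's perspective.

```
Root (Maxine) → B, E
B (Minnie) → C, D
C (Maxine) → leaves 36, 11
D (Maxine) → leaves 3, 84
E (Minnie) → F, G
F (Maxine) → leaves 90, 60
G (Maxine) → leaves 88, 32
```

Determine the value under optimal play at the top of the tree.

88

C (Maxine): max(36, 11) = 36
D (Maxine): max(3, 84) = 84
B (Minnie): min(36, 84) = 36
F (Maxine): max(90, 60) = 90
G (Maxine): max(88, 32) = 88
E (Minnie): min(90, 88) = 88
Root (Maxine): max(36, 88) = 88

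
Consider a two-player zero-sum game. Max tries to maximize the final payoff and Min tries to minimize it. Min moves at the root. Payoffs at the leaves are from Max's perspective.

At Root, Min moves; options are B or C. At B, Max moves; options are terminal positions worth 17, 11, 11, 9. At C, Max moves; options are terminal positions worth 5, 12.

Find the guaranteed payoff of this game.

B (Max): max(17, 11, 11, 9) = 17
C (Max): max(5, 12) = 12
Root (Min): min(17, 12) = 12

12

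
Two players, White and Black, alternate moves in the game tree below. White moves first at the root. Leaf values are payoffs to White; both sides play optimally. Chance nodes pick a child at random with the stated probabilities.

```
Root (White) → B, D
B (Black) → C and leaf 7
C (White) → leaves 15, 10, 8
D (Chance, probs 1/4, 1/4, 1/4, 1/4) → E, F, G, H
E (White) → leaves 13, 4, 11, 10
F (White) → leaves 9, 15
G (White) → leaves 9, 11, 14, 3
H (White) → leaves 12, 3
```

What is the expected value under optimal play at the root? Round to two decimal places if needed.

13.5

C (White): max(15, 10, 8) = 15
B (Black): min(15, 7) = 7
E (White): max(13, 4, 11, 10) = 13
F (White): max(9, 15) = 15
G (White): max(9, 11, 14, 3) = 14
H (White): max(12, 3) = 12
D (Chance): 1/4·13 + 1/4·15 + 1/4·14 + 1/4·12 = 13.5
Root (White): max(7, 13.5) = 13.5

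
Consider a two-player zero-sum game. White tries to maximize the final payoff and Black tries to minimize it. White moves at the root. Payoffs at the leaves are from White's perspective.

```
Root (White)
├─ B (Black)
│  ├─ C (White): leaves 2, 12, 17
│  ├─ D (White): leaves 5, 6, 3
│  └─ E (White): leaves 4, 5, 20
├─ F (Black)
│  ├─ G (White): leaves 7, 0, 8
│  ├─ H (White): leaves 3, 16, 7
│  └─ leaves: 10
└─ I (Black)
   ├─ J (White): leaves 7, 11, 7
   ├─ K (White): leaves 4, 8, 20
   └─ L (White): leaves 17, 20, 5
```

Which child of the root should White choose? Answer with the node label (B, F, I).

I

C (White): max(2, 12, 17) = 17
D (White): max(5, 6, 3) = 6
E (White): max(4, 5, 20) = 20
B (Black): min(17, 6, 20) = 6
G (White): max(7, 0, 8) = 8
H (White): max(3, 16, 7) = 16
F (Black): min(8, 16, 10) = 8
J (White): max(7, 11, 7) = 11
K (White): max(4, 8, 20) = 20
L (White): max(17, 20, 5) = 20
I (Black): min(11, 20, 20) = 11
Root (White): max(6, 8, 11) = 11
White picks the child with the highest value: I (value 11).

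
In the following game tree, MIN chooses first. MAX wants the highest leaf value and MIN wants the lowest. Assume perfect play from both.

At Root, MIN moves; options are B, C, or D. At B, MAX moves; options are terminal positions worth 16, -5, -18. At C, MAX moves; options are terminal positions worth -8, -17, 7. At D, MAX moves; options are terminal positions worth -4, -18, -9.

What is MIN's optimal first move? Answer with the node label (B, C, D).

D

B (MAX): max(16, -5, -18) = 16
C (MAX): max(-8, -17, 7) = 7
D (MAX): max(-4, -18, -9) = -4
Root (MIN): min(16, 7, -4) = -4
MIN picks the child with the lowest value: D (value -4).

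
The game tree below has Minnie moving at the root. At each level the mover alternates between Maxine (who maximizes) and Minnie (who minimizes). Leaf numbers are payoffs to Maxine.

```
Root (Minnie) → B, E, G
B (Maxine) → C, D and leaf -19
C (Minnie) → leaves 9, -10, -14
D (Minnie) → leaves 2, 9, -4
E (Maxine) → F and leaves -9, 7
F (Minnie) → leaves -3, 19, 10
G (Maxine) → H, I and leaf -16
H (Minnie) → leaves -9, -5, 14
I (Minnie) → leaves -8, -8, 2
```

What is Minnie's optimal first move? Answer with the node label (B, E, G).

C (Minnie): min(9, -10, -14) = -14
D (Minnie): min(2, 9, -4) = -4
B (Maxine): max(-14, -4, -19) = -4
F (Minnie): min(-3, 19, 10) = -3
E (Maxine): max(-3, -9, 7) = 7
H (Minnie): min(-9, -5, 14) = -9
I (Minnie): min(-8, -8, 2) = -8
G (Maxine): max(-9, -8, -16) = -8
Root (Minnie): min(-4, 7, -8) = -8
Minnie picks the child with the lowest value: G (value -8).

G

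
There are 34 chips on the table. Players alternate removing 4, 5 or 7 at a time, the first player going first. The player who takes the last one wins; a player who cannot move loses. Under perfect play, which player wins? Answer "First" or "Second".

Second

Mark each pile size as W (mover wins) or L (mover loses):
i:   0  1  2  3  4  5  6  7  8  9 10 11 12 13 14 15 16 17 18 19 20 21 22 23 24 25 26 27 28 29 30 31 32 33 34
     L  L  L  L  W  W  W  W  W  W  W  L  L  L  L  W  W  W  W  W  W  W  L  L  L  L  W  W  W  W  W  W  W  L  L
Position 34 is L, so the second player wins.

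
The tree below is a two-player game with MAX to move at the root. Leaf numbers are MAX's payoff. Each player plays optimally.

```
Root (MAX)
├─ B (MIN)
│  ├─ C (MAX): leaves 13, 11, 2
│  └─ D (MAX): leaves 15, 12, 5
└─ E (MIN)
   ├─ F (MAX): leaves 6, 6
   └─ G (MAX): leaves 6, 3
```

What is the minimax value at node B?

C: max(13, 11, 2) = 13
D: max(15, 12, 5) = 15
B: min(13, 15) = 13

13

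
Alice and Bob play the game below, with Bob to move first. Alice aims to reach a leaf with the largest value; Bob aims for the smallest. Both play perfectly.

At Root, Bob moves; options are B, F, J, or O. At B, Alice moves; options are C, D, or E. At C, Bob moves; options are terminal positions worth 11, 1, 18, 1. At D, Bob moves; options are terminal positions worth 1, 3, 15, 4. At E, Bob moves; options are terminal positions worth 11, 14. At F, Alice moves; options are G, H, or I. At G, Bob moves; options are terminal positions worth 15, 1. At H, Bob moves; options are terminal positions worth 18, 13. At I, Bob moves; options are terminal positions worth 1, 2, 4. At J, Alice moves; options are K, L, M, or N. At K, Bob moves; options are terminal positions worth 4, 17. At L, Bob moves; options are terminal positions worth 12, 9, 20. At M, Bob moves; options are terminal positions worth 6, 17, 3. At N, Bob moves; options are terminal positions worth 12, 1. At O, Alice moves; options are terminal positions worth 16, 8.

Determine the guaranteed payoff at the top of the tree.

9

C (Bob): min(11, 1, 18, 1) = 1
D (Bob): min(1, 3, 15, 4) = 1
E (Bob): min(11, 14) = 11
B (Alice): max(1, 1, 11) = 11
G (Bob): min(15, 1) = 1
H (Bob): min(18, 13) = 13
I (Bob): min(1, 2, 4) = 1
F (Alice): max(1, 13, 1) = 13
K (Bob): min(4, 17) = 4
L (Bob): min(12, 9, 20) = 9
M (Bob): min(6, 17, 3) = 3
N (Bob): min(12, 1) = 1
J (Alice): max(4, 9, 3, 1) = 9
O (Alice): max(16, 8) = 16
Root (Bob): min(11, 13, 9, 16) = 9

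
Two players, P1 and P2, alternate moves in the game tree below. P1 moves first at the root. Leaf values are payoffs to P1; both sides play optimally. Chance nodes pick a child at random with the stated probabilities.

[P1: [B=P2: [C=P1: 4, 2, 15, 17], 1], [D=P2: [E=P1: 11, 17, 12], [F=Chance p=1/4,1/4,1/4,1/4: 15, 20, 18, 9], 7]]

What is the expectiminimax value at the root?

7

C (P1): max(4, 2, 15, 17) = 17
B (P2): min(17, 1) = 1
E (P1): max(11, 17, 12) = 17
F (Chance): 1/4·15 + 1/4·20 + 1/4·18 + 1/4·9 = 15.5
D (P2): min(17, 15.5, 7) = 7
Root (P1): max(1, 7) = 7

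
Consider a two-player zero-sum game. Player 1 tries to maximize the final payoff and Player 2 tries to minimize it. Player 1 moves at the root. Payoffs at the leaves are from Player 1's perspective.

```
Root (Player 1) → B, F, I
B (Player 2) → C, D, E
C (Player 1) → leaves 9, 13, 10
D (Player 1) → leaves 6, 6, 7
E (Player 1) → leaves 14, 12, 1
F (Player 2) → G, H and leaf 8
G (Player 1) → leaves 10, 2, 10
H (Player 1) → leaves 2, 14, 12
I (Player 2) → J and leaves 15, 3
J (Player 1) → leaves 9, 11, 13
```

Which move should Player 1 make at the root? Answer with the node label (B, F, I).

F

C (Player 1): max(9, 13, 10) = 13
D (Player 1): max(6, 6, 7) = 7
E (Player 1): max(14, 12, 1) = 14
B (Player 2): min(13, 7, 14) = 7
G (Player 1): max(10, 2, 10) = 10
H (Player 1): max(2, 14, 12) = 14
F (Player 2): min(10, 14, 8) = 8
J (Player 1): max(9, 11, 13) = 13
I (Player 2): min(13, 15, 3) = 3
Root (Player 1): max(7, 8, 3) = 8
Player 1 picks the child with the highest value: F (value 8).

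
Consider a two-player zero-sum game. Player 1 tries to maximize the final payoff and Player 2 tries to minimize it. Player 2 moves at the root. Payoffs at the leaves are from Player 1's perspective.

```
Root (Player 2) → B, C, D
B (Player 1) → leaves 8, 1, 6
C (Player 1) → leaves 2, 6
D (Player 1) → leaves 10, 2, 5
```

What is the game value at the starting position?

6

B (Player 1): max(8, 1, 6) = 8
C (Player 1): max(2, 6) = 6
D (Player 1): max(10, 2, 5) = 10
Root (Player 2): min(8, 6, 10) = 6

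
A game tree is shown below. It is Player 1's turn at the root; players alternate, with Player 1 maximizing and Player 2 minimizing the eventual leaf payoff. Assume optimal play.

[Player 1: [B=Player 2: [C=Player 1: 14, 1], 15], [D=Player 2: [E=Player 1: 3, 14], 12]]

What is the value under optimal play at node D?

12

E: max(3, 14) = 14
D: min(14, 12) = 12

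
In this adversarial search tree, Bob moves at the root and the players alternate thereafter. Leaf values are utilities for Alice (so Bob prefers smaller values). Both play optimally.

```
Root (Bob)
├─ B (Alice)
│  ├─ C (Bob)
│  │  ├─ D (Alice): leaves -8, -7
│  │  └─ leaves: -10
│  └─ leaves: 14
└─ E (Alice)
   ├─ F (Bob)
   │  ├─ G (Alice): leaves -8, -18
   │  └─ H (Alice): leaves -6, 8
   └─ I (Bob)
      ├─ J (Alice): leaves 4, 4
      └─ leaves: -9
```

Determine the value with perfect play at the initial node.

D (Alice): max(-8, -7) = -7
C (Bob): min(-7, -10) = -10
B (Alice): max(-10, 14) = 14
G (Alice): max(-8, -18) = -8
H (Alice): max(-6, 8) = 8
F (Bob): min(-8, 8) = -8
J (Alice): max(4, 4) = 4
I (Bob): min(4, -9) = -9
E (Alice): max(-8, -9) = -8
Root (Bob): min(14, -8) = -8

-8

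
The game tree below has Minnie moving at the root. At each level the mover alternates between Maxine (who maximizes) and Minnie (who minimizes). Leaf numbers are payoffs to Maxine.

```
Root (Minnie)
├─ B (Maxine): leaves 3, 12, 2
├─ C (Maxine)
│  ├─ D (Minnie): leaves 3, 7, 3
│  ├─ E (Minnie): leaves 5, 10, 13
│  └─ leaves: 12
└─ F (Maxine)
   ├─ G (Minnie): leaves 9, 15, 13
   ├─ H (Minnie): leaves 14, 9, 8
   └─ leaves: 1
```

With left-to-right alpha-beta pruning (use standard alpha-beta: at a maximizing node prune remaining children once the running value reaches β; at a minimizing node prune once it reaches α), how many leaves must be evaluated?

16

B [α=-∞,β=+∞]: v=12
D [α=-∞,β=12]: v=3
E [α=3,β=12]: v=5
C [α=-∞,β=12]: v=12
G [α=-∞,β=12]: v=9
H [α=9,β=12]: v=9 after child 2 ≤ α → α-cutoff, skip 1
F [α=-∞,β=12]: v=9
Root [α=-∞,β=+∞]: v=9
Leaves evaluated: 16 of 17.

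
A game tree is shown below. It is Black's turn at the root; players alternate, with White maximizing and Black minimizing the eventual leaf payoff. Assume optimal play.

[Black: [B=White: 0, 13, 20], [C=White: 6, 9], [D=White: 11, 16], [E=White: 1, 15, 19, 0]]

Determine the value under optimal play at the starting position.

9

B (White): max(0, 13, 20) = 20
C (White): max(6, 9) = 9
D (White): max(11, 16) = 16
E (White): max(1, 15, 19, 0) = 19
Root (Black): min(20, 9, 16, 19) = 9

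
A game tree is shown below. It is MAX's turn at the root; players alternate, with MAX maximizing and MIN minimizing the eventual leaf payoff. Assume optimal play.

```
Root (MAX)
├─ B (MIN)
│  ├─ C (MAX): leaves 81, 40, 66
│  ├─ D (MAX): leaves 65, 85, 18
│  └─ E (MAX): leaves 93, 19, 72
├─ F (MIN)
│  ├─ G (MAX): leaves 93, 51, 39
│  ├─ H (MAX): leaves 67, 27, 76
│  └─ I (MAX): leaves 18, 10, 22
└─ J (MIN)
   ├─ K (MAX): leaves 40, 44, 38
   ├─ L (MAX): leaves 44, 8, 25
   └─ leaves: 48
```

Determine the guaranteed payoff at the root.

81

C (MAX): max(81, 40, 66) = 81
D (MAX): max(65, 85, 18) = 85
E (MAX): max(93, 19, 72) = 93
B (MIN): min(81, 85, 93) = 81
G (MAX): max(93, 51, 39) = 93
H (MAX): max(67, 27, 76) = 76
I (MAX): max(18, 10, 22) = 22
F (MIN): min(93, 76, 22) = 22
K (MAX): max(40, 44, 38) = 44
L (MAX): max(44, 8, 25) = 44
J (MIN): min(44, 44, 48) = 44
Root (MAX): max(81, 22, 44) = 81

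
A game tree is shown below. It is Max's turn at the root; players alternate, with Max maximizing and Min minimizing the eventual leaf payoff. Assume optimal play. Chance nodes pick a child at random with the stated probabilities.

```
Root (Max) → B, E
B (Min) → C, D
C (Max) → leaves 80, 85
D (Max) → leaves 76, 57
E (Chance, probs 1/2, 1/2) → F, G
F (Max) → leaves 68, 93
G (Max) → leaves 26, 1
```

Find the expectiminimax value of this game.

C (Max): max(80, 85) = 85
D (Max): max(76, 57) = 76
B (Min): min(85, 76) = 76
F (Max): max(68, 93) = 93
G (Max): max(26, 1) = 26
E (Chance): 1/2·93 + 1/2·26 = 59.5
Root (Max): max(76, 59.5) = 76

76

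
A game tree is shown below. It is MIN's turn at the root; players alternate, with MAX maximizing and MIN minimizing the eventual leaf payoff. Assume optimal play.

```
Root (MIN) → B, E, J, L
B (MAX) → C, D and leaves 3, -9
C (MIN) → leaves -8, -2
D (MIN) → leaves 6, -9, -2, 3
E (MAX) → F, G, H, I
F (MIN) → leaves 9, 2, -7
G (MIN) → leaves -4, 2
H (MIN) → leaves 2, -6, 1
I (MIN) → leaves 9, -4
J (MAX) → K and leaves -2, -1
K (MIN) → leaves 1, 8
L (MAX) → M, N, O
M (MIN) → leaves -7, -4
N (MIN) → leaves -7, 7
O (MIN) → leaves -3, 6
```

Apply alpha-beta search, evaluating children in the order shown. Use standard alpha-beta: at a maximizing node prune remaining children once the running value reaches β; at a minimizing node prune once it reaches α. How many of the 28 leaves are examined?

C [α=-∞,β=+∞]: v=-8
D [α=-8,β=+∞]: v=-9 after child 2 ≤ α → α-cutoff, skip 2
B [α=-∞,β=+∞]: v=3
F [α=-∞,β=3]: v=-7
G [α=-7,β=3]: v=-4
H [α=-4,β=3]: v=-6 after child 2 ≤ α → α-cutoff, skip 1
I [α=-4,β=3]: v=-4
E [α=-∞,β=3]: v=-4
K [α=-∞,β=-4]: v=1
J [α=-∞,β=-4]: v=1 after child 1 ≥ β → β-cutoff, skip 2
M [α=-∞,β=-4]: v=-7
N [α=-7,β=-4]: v=-7 after child 1 ≤ α → α-cutoff, skip 1
O [α=-7,β=-4]: v=-3
L [α=-∞,β=-4]: v=-3
Root [α=-∞,β=+∞]: v=-4
Leaves evaluated: 22 of 28.

22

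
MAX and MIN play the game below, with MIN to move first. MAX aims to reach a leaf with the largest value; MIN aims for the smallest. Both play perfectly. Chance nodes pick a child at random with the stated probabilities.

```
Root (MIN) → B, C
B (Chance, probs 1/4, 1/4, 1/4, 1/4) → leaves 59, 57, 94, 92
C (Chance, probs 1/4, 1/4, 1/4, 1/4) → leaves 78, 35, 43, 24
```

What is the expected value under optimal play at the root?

B (Chance): 1/4·59 + 1/4·57 + 1/4·94 + 1/4·92 = 75.5
C (Chance): 1/4·78 + 1/4·35 + 1/4·43 + 1/4·24 = 45
Root (MIN): min(75.5, 45) = 45

45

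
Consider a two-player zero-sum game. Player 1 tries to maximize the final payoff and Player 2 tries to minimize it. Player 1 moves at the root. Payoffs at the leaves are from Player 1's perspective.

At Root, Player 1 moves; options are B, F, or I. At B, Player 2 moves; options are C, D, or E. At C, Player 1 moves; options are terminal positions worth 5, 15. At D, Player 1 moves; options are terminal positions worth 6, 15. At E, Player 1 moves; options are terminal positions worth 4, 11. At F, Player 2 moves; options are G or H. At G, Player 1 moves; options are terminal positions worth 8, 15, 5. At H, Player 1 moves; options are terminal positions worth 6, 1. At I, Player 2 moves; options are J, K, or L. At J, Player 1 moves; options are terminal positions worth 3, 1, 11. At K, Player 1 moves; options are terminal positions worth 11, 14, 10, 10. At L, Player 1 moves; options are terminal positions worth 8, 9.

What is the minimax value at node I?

9

J: max(3, 1, 11) = 11
K: max(11, 14, 10, 10) = 14
L: max(8, 9) = 9
I: min(11, 14, 9) = 9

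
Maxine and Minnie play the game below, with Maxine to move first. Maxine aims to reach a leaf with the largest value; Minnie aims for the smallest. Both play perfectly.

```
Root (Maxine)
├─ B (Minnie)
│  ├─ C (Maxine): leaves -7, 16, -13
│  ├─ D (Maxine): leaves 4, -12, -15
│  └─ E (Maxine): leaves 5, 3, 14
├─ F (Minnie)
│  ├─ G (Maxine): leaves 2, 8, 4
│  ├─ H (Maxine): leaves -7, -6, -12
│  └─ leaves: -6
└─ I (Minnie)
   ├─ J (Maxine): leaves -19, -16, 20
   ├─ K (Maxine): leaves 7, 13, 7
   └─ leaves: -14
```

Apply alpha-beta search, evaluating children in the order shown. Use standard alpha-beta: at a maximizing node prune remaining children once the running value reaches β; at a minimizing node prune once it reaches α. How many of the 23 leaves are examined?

20

C [α=-∞,β=+∞]: v=16
D [α=-∞,β=16]: v=4
E [α=-∞,β=4]: v=5 after child 1 ≥ β → β-cutoff, skip 2
B [α=-∞,β=+∞]: v=4
G [α=4,β=+∞]: v=8
H [α=4,β=8]: v=-6
F [α=4,β=+∞]: v=-6 after child 2 ≤ α → α-cutoff, skip 1
J [α=4,β=+∞]: v=20
K [α=4,β=20]: v=13
I [α=4,β=+∞]: v=-14
Root [α=-∞,β=+∞]: v=4
Leaves evaluated: 20 of 23.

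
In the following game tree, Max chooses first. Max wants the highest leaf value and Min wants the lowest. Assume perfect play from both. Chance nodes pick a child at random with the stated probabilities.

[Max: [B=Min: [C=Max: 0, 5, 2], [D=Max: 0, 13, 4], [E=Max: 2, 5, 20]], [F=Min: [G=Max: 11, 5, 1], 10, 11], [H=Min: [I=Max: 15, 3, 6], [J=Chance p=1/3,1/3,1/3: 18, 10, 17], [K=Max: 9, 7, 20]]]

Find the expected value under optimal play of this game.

15

C (Max): max(0, 5, 2) = 5
D (Max): max(0, 13, 4) = 13
E (Max): max(2, 5, 20) = 20
B (Min): min(5, 13, 20) = 5
G (Max): max(11, 5, 1) = 11
F (Min): min(11, 10, 11) = 10
I (Max): max(15, 3, 6) = 15
J (Chance): 1/3·18 + 1/3·10 + 1/3·17 = 15
K (Max): max(9, 7, 20) = 20
H (Min): min(15, 15, 20) = 15
Root (Max): max(5, 10, 15) = 15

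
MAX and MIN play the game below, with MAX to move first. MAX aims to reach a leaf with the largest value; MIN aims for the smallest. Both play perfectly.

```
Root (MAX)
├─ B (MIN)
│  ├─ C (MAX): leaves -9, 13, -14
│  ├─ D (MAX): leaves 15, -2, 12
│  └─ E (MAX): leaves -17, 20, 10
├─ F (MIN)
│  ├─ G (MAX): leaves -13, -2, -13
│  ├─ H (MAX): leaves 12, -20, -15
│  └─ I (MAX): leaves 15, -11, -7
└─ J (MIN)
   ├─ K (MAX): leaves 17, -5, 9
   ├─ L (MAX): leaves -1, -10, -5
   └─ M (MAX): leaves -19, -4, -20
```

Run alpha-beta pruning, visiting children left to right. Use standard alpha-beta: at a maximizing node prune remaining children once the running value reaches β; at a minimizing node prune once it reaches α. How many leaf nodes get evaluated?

15

C [α=-∞,β=+∞]: v=13
D [α=-∞,β=13]: v=15 after child 1 ≥ β → β-cutoff, skip 2
E [α=-∞,β=13]: v=20 after child 2 ≥ β → β-cutoff, skip 1
B [α=-∞,β=+∞]: v=13
G [α=13,β=+∞]: v=-2
F [α=13,β=+∞]: v=-2 after child 1 ≤ α → α-cutoff, skip 2
K [α=13,β=+∞]: v=17
L [α=13,β=17]: v=-1
J [α=13,β=+∞]: v=-1 after child 2 ≤ α → α-cutoff, skip 1
Root [α=-∞,β=+∞]: v=13
Leaves evaluated: 15 of 27.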